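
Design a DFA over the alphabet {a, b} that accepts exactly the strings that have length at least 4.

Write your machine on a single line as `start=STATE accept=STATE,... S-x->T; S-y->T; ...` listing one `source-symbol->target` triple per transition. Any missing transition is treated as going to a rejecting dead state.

Count input length up to 5: every symbol moves from q0 toward q5, which means 'more than 4' and absorbs. Accept from {q4, q5}.
6 states suffice.
        a   b  
>  q0   q1  q1 
   q1   q2  q2 
   q2   q3  q3 
   q3   q4  q4 
 * q4   q5  q5 
 * q5   q5  q5 
(> = start, * = accepting)

start=q0; accept=q4,q5; q0-a->q1; q0-b->q1; q1-a->q2; q1-b->q2; q2-a->q3; q2-b->q3; q3-a->q4; q3-b->q4; q4-a->q5; q4-b->q5; q5-a->q5; q5-b->q5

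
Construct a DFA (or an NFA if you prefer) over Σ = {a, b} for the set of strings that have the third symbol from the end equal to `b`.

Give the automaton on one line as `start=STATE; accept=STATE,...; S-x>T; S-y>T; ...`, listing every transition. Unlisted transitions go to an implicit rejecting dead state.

Because acceptance depends on a position counted from the end, the machine has to buffer the most recent 3 symbols. Make each state the string of the last up-to-3 symbols read; on input `x` shift the window left and append `x`. Accept when the buffered window has length 3 and begins with `b`.
A 15-state machine:
          a    b  
>  q0     q1   q2 
   q1     q3   q4 
   q2     q5   q6 
   q3     q7   q8 
   q4     q9  q10 
   q5    q11  q12 
   q6    q13  q14 
   q7     q7   q8 
   q8     q9  q10 
   q9    q11  q12 
   q10   q13  q14 
 * q11    q7   q8 
 * q12    q9  q10 
 * q13   q11  q12 
 * q14   q13  q14 
(> = start, * = accepting)

start=q0; accept=q11,q12,q13,q14; q0-a>q1; q0-b>q2; q1-a>q3; q1-b>q4; q2-a>q5; q2-b>q6; q3-a>q7; q3-b>q8; q4-a>q9; q4-b>q10; q5-a>q11; q5-b>q12; q6-a>q13; q6-b>q14; q7-a>q7; q7-b>q8; q8-a>q9; q8-b>q10; q9-a>q11; q9-b>q12; q10-a>q13; q10-b>q14; q11-a>q7; q11-b>q8; q12-a>q9; q12-b>q10; q13-a>q11; q13-b>q12; q14-a>q13; q14-b>q14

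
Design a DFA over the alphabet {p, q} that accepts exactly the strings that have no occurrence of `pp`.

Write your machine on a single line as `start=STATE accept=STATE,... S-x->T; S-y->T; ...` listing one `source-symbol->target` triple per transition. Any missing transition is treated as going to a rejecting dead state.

Track partial matches of the forbidden pattern `pp`. State C is a dead state reached once `pp` has occurred; every other state accepts. A means no part of `pp` is currently matched.
With 3 states:
       p  q 
>* A   B  A 
 * B   C  A 
   C   C  C 
(> = start, * = accepting)

start=A; accept=A,B; A-p->B; A-q->A; B-p->C; B-q->A; C-p->C; C-q->C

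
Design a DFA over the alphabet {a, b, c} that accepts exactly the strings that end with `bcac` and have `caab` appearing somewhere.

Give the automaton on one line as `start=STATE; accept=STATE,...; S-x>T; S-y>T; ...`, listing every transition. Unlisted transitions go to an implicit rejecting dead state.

start=q0; accept=q12; q0-a>q0; q0-b>q1; q0-c>q2; q1-a>q0; q1-b>q1; q1-c>q3; q2-a>q4; q2-b>q1; q2-c>q2; q3-a>q5; q3-b>q1; q3-c>q2; q4-a>q6; q4-b>q1; q4-c>q2; q5-a>q6; q5-b>q1; q5-c>q7; q6-a>q0; q6-b>q8; q6-c>q2; q7-a>q4; q7-b>q1; q7-c>q2; q8-a>q9; q8-b>q8; q8-c>q10; q9-a>q9; q9-b>q8; q9-c>q9; q10-a>q11; q10-b>q8; q10-c>q9; q11-a>q9; q11-b>q8; q11-c>q12; q12-a>q9; q12-b>q8; q12-c>q9

Run two small machines in parallel and take their product. The first has 5 states tracking how much of the suffix `bcac` has currently been matched; the second has 5 states tracking whether and how much of `caab` has been seen. A product state is a pair (one from each), accepting exactly when both do.
          a    b    c  
>  q0     q0   q1   q2 
   q1     q0   q1   q3 
   q2     q4   q1   q2 
   q3     q5   q1   q2 
   q4     q6   q1   q2 
   q5     q6   q1   q7 
   q6     q0   q8   q2 
   q7     q4   q1   q2 
   q8     q9   q8  q10 
   q9     q9   q8   q9 
   q10   q11   q8   q9 
   q11    q9   q8  q12 
 * q12    q9   q8   q9 
(> = start, * = accepting)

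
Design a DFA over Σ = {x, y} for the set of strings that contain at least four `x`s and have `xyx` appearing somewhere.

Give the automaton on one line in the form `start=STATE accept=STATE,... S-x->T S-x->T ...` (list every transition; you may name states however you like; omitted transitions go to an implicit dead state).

Build one automaton per condition and run them in lockstep. The first has 6 states tracking the count of `x`s, saturating at 5; the second has 4 states tracking whether and how much of `xyx` has been seen. A product state is a pair (one from each), accepting exactly when both do.
With 20 states:
       x  y 
>  A   B  A 
   B   C  D 
   C   E  F 
   D   G  H 
   E   I  J 
   F   K  L 
   G   K  G 
   H   C  H 
   I   M  N 
   J   O  P 
   K   O  K 
   L   E  L 
   M   M  Q 
   N   R  S 
 * O   R  O 
   P   I  P 
   Q   R  T 
 * R   R  R 
   S   M  S 
   T   M  T 
(> = start, * = accepting)

start=A accept=O,R A-x->B A-y->A B-x->C B-y->D C-x->E C-y->F D-x->G D-y->H E-x->I E-y->J F-x->K F-y->L G-x->K G-y->G H-x->C H-y->H I-x->M I-y->N J-x->O J-y->P K-x->O K-y->K L-x->E L-y->L M-x->M M-y->Q N-x->R N-y->S O-x->R O-y->O P-x->I P-y->P Q-x->R Q-y->T R-x->R R-y->R S-x->M S-y->S T-x->M T-y->T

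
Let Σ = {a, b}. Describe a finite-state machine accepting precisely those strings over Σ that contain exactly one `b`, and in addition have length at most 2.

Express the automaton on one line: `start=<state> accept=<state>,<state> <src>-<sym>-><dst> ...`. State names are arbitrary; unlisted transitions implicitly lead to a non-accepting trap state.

Build one automaton per condition and run them in lockstep. The first has 3 states tracking the count of `b`s, saturating at 2; the second has 4 states tracking the input length, saturating at 3. A product state is a pair (one from each), accepting exactly when both do. Equivalent product states are then merged.
5 states suffice.
        a   b  
>  q0   q1  q2 
   q1   q3  q4 
 * q2   q4  q3 
   q3   q3  q3 
 * q4   q3  q3 
(> = start, * = accepting)

start=q0 accept=q2,q4 q0-a->q1 q0-b->q2 q1-a->q3 q1-b->q4 q2-a->q4 q2-b->q3 q3-a->q3 q3-b->q3 q4-a->q3 q4-b->q3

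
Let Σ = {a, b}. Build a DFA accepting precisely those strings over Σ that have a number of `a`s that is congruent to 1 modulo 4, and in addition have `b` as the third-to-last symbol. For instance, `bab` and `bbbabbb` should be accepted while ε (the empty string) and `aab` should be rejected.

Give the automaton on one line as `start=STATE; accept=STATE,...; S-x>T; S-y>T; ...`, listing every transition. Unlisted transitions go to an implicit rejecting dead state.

start=s0; accept=s9,s10,s12,s14; s0-a>s1; s0-b>s2; s1-a>s3; s1-b>s4; s2-a>s5; s2-b>s6; s3-a>s7; s3-b>s3; s4-a>s3; s4-b>s8; s5-a>s3; s5-b>s9; s6-a>s10; s6-b>s6; s7-a>s0; s7-b>s11; s8-a>s3; s8-b>s12; s9-a>s3; s9-b>s8; s10-a>s3; s10-b>s9; s11-a>s13; s11-b>s11; s12-a>s3; s12-b>s12; s13-a>s14; s13-b>s2; s14-a>s3; s14-b>s4

Build one automaton per condition and run them in lockstep. The first has 4 states tracking the count of `a`s modulo 4; the second has 15 states tracking the last 3 symbols read. A product state is a pair (one from each), accepting exactly when both do. Minimizing collapses redundant product states.
15 states suffice.
          a    b  
>  s0     s1   s2 
   s1     s3   s4 
   s2     s5   s6 
   s3     s7   s3 
   s4     s3   s8 
   s5     s3   s9 
   s6    s10   s6 
   s7     s0  s11 
   s8     s3  s12 
 * s9     s3   s8 
 * s10    s3   s9 
   s11   s13  s11 
 * s12    s3  s12 
   s13   s14   s2 
 * s14    s3   s4 
(> = start, * = accepting)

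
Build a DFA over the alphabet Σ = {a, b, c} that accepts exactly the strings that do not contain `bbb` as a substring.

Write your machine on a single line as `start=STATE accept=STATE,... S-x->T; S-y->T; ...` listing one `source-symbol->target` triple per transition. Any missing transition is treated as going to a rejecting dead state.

start=q0; accept=q0,q1,q2; q0-a->q0; q0-b->q1; q0-c->q0; q1-a->q0; q1-b->q2; q1-c->q0; q2-a->q0; q2-b->q3; q2-c->q0; q3-a->q3; q3-b->q3; q3-c->q3

Track partial matches of the forbidden pattern `bbb`. State q3 is a dead state reached once `bbb` has occurred; every other state accepts. q0 means no part of `bbb` is currently matched.
A 4-state machine:
        a   b   c  
>* q0   q0  q1  q0 
 * q1   q0  q2  q0 
 * q2   q0  q3  q0 
   q3   q3  q3  q3 
(> = start, * = accepting)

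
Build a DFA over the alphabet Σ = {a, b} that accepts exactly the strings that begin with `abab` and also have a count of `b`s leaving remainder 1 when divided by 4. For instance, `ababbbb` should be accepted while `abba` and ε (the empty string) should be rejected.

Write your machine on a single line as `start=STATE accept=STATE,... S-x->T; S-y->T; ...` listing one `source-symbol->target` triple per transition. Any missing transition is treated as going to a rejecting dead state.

start=q0; accept=q11; q0-a->q1; q0-b->q2; q1-a->q3; q1-b->q4; q2-a->q2; q2-b->q5; q3-a->q3; q3-b->q2; q4-a->q6; q4-b->q5; q5-a->q5; q5-b->q7; q6-a->q2; q6-b->q8; q7-a->q7; q7-b->q3; q8-a->q8; q8-b->q9; q9-a->q9; q9-b->q10; q10-a->q10; q10-b->q11; q11-a->q11; q11-b->q8

Build one automaton per condition and run them in lockstep. One (6 states) tracks whether the input so far still matches the prefix `abab`; the other (4 states) tracks the count of `b`s modulo 4. Each combined state is a pair, one component from each; accept when both components accept.
A 12-state machine:
          a    b  
>  q0     q1   q2 
   q1     q3   q4 
   q2     q2   q5 
   q3     q3   q2 
   q4     q6   q5 
   q5     q5   q7 
   q6     q2   q8 
   q7     q7   q3 
   q8     q8   q9 
   q9     q9  q10 
   q10   q10  q11 
 * q11   q11   q8 
(> = start, * = accepting)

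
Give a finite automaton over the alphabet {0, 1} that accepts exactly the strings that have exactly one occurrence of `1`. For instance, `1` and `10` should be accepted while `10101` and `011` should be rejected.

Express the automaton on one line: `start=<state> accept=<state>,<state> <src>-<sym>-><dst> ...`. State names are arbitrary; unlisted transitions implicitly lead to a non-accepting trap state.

start=A accept=B A-0->A A-1->B B-0->B B-1->C C-0->C C-1->C

Count `1`s, saturating at 2: state A means no `1` yet, B means one `1` seen, C means more than one. Each `1` increments (capped at C); other symbols loop. Accept from {B}.
       0  1 
>  A   A  B 
 * B   B  C 
   C   C  C 
(> = start, * = accepting)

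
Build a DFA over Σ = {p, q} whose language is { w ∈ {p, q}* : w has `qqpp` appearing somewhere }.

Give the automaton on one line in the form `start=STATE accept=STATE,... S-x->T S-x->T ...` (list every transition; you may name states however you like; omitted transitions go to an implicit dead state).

start=s0 accept=s4 s0-p->s0 s0-q->s1 s1-p->s0 s1-q->s2 s2-p->s3 s2-q->s2 s3-p->s4 s3-q->s1 s4-p->s4 s4-q->s4

Track how much of `qqpp` has been matched so far: state s0 is no progress, s4 is the absorbing accept state reached once `qqpp` has occurred. Intermediate states record partial matches; on a mismatch, fall back to the longest reusable overlap.
A 5-state machine:
        p   q  
>  s0   s0  s1 
   s1   s0  s2 
   s2   s3  s2 
   s3   s4  s1 
 * s4   s4  s4 
(> = start, * = accepting)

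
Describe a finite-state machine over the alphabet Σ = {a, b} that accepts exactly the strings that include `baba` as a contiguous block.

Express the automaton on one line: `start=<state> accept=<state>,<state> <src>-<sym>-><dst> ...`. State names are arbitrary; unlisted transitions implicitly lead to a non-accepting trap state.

Track how much of `baba` has been matched so far: state s0 is no progress, s4 is the absorbing accept state reached once `baba` has occurred. Intermediate states record partial matches; on a mismatch, fall back to the longest reusable overlap.
With 5 states:
        a   b  
>  s0   s0  s1 
   s1   s2  s1 
   s2   s0  s3 
   s3   s4  s1 
 * s4   s4  s4 
(> = start, * = accepting)

start=s0 accept=s4 s0-a->s0 s0-b->s1 s1-a->s2 s1-b->s1 s2-a->s0 s2-b->s3 s3-a->s4 s3-b->s1 s4-a->s4 s4-b->s4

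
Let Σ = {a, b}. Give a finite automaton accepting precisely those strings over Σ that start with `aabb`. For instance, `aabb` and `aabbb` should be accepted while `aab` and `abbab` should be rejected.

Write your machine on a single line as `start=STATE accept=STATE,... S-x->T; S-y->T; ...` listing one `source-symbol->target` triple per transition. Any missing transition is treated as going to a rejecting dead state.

start=s0; accept=s4; s0-a->s1; s0-b->s5; s1-a->s2; s1-b->s5; s2-a->s5; s2-b->s3; s3-a->s5; s3-b->s4; s4-a->s4; s4-b->s4; s5-a->s5; s5-b->s5

Check the first 4 symbols one by one: s0 through s3 record how many have matched `aabb` so far; any wrong symbol goes to the dead state s5. After all 4 match we enter the accepting sink s4.
6 states suffice.
        a   b  
>  s0   s1  s5 
   s1   s2  s5 
   s2   s5  s3 
   s3   s5  s4 
 * s4   s4  s4 
   s5   s5  s5 
(> = start, * = accepting)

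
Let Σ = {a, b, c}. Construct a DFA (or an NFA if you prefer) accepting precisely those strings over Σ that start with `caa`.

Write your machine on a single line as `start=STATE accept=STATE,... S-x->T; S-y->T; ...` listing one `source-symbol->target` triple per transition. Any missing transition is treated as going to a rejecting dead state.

Walk along `caa` while the input agrees: from S0 take `c` to S1, and so on. Any deviation drops to the rejecting sink S4. Once S3 is reached the prefix is confirmed and every continuation is accepted.
A 5-state machine:
        a   b   c  
>  S0   S4  S4  S1 
   S1   S2  S4  S4 
   S2   S3  S4  S4 
 * S3   S3  S3  S3 
   S4   S4  S4  S4 
(> = start, * = accepting)

start=S0; accept=S3; S0-a->S4; S0-b->S4; S0-c->S1; S1-a->S2; S1-b->S4; S1-c->S4; S2-a->S3; S2-b->S4; S2-c->S4; S3-a->S3; S3-b->S3; S3-c->S3; S4-a->S4; S4-b->S4; S4-c->S4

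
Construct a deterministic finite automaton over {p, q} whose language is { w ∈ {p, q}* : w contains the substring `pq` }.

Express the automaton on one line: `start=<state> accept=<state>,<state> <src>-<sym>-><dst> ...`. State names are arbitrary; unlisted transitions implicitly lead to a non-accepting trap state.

States A..B record the length of the longest prefix of `pq` that matches the current input suffix. Reaching C means `pq` has been seen, and we stay there forever. Accept from C.
With 3 states:
       p  q 
>  A   B  A 
   B   B  C 
 * C   C  C 
(> = start, * = accepting)

start=A accept=C A-p->B A-q->A B-p->B B-q->C C-p->C C-q->C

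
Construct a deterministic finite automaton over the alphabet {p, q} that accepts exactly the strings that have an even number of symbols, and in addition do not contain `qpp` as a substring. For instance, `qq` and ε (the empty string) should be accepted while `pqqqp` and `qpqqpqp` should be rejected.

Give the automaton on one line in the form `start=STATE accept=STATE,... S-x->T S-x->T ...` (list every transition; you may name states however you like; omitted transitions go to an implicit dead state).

start=A accept=A,D,E A-p->B A-q->C B-p->A B-q->D C-p->E C-q->D D-p->F D-q->C E-p->G E-q->C F-p->G F-q->D G-p->G G-q->G

Build one automaton per condition and run them in lockstep. The first has 2 states tracking the input length modulo 2; the second has 4 states tracking partial matches of the forbidden pattern `qpp`. A product state is a pair (one from each), accepting exactly when both do. Equivalent product states are then merged.
A 7-state machine:
       p  q 
>* A   B  C 
   B   A  D 
   C   E  D 
 * D   F  C 
 * E   G  C 
   F   G  D 
   G   G  G 
(> = start, * = accepting)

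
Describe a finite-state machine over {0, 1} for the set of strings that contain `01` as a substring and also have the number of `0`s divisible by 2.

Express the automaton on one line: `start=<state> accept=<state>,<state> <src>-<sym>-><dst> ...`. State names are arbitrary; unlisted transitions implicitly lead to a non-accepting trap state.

Handle the two conditions separately and then intersect. One (3 states) tracks whether and how much of `01` has been seen; the other (2 states) tracks the count of `0`s modulo 2. Each combined state is a pair, one component from each; accept when both components accept.
        0   1  
>  q0   q1  q0 
   q1   q2  q3 
   q2   q1  q4 
   q3   q4  q3 
 * q4   q3  q4 
(> = start, * = accepting)

start=q0 accept=q4 q0-0->q1 q0-1->q0 q1-0->q2 q1-1->q3 q2-0->q1 q2-1->q4 q3-0->q4 q3-1->q3 q4-0->q3 q4-1->q4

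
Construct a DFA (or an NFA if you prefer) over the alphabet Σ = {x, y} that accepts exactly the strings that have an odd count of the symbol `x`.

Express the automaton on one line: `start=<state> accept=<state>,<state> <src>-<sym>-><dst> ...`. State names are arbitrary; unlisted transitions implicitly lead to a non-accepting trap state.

Keep the running count of `x`s modulo 2: each `x` advances along the cycle S0 → S1 → S0 while other symbols loop. Accept at S1.
With 2 states:
        x   y  
>  S0   S1  S0 
 * S1   S0  S1 
(> = start, * = accepting)

start=S0 accept=S1 S0-x->S1 S0-y->S0 S1-x->S0 S1-y->S1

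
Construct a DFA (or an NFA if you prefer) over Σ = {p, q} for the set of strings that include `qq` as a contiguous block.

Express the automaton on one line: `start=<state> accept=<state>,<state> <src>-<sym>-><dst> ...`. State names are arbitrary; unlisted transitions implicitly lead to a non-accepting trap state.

start=A accept=C A-p->A A-q->B B-p->A B-q->C C-p->C C-q->C

Track how much of `qq` has been matched so far: state A is no progress, C is the absorbing accept state reached once `qq` has occurred. Intermediate states record partial matches; on a mismatch, fall back to the longest reusable overlap.
       p  q 
>  A   A  B 
   B   A  C 
 * C   C  C 
(> = start, * = accepting)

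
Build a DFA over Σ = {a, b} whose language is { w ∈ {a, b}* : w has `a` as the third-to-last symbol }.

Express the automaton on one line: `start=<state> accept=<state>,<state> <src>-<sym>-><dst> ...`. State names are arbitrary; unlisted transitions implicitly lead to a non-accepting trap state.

Because acceptance depends on a position counted from the end, the machine has to buffer the most recent 3 symbols. Make each state the string of the last up-to-3 symbols read; on input `x` shift the window left and append `x`. Accept when the buffered window has length 3 and begins with `a`.
With 15 states:
          a    b  
>  s0     s1   s2 
   s1     s3   s4 
   s2     s5   s6 
   s3     s7   s8 
   s4     s9  s10 
   s5    s11  s12 
   s6    s13  s14 
 * s7     s7   s8 
 * s8     s9  s10 
 * s9    s11  s12 
 * s10   s13  s14 
   s11    s7   s8 
   s12    s9  s10 
   s13   s11  s12 
   s14   s13  s14 
(> = start, * = accepting)

start=s0 accept=s7,s8,s9,s10 s0-a->s1 s0-b->s2 s1-a->s3 s1-b->s4 s2-a->s5 s2-b->s6 s3-a->s7 s3-b->s8 s4-a->s9 s4-b->s10 s5-a->s11 s5-b->s12 s6-a->s13 s6-b->s14 s7-a->s7 s7-b->s8 s8-a->s9 s8-b->s10 s9-a->s11 s9-b->s12 s10-a->s13 s10-b->s14 s11-a->s7 s11-b->s8 s12-a->s9 s12-b->s10 s13-a->s11 s13-b->s12 s14-a->s13 s14-b->s14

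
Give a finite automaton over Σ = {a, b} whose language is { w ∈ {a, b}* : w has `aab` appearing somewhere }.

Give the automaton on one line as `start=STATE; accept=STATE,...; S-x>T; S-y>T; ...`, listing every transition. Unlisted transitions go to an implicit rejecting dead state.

States S0..S2 record the length of the longest prefix of `aab` that matches the current input suffix. Reaching S3 means `aab` has been seen, and we stay there forever. Accept from S3.
With 4 states:
        a   b  
>  S0   S1  S0 
   S1   S2  S0 
   S2   S2  S3 
 * S3   S3  S3 
(> = start, * = accepting)

start=S0; accept=S3; S0-a>S1; S0-b>S0; S1-a>S2; S1-b>S0; S2-a>S2; S2-b>S3; S3-a>S3; S3-b>S3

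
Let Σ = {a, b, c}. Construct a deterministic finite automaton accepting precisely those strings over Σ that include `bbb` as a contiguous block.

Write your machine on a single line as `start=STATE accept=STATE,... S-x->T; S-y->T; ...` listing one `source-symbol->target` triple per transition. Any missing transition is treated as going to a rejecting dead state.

Track how much of `bbb` has been matched so far: state q0 is no progress, q3 is the absorbing accept state reached once `bbb` has occurred. Intermediate states record partial matches; on a mismatch, fall back to the longest reusable overlap.
A 4-state machine:
        a   b   c  
>  q0   q0  q1  q0 
   q1   q0  q2  q0 
   q2   q0  q3  q0 
 * q3   q3  q3  q3 
(> = start, * = accepting)

start=q0; accept=q3; q0-a->q0; q0-b->q1; q0-c->q0; q1-a->q0; q1-b->q2; q1-c->q0; q2-a->q0; q2-b->q3; q2-c->q0; q3-a->q3; q3-b->q3; q3-c->q3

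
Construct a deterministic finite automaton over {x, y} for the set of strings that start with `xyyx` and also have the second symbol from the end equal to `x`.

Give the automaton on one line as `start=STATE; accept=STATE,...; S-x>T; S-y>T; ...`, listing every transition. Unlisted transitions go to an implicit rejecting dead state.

start=q0; accept=q6,q7; q0-x>q1; q0-y>q2; q1-x>q2; q1-y>q3; q2-x>q2; q2-y>q2; q3-x>q2; q3-y>q4; q4-x>q5; q4-y>q2; q5-x>q6; q5-y>q7; q6-x>q6; q6-y>q7; q7-x>q5; q7-y>q8; q8-x>q5; q8-y>q8

Run two small machines in parallel and take their product. The first has 6 states tracking whether the input so far still matches the prefix `xyyx`; the second has 7 states tracking the last 2 symbols read. A product state is a pair (one from each), accepting exactly when both do. Equivalent product states are then merged.
A 9-state machine:
        x   y  
>  q0   q1  q2 
   q1   q2  q3 
   q2   q2  q2 
   q3   q2  q4 
   q4   q5  q2 
   q5   q6  q7 
 * q6   q6  q7 
 * q7   q5  q8 
   q8   q5  q8 
(> = start, * = accepting)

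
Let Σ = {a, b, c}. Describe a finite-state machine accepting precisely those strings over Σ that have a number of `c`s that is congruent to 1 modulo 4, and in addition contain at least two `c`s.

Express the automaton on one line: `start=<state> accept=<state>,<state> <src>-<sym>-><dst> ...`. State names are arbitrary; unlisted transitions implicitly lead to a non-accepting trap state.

start=q0 accept=q5 q0-a->q0 q0-b->q0 q0-c->q1 q1-a->q1 q1-b->q1 q1-c->q2 q2-a->q2 q2-b->q2 q2-c->q3 q3-a->q3 q3-b->q3 q3-c->q4 q4-a->q4 q4-b->q4 q4-c->q5 q5-a->q5 q5-b->q5 q5-c->q6 q6-a->q6 q6-b->q6 q6-c->q3

Run two small machines in parallel and take their product. The first has 4 states tracking the count of `c`s modulo 4; the second has 4 states tracking the count of `c`s, saturating at 3. A product state is a pair (one from each), accepting exactly when both do.
        a   b   c  
>  q0   q0  q0  q1 
   q1   q1  q1  q2 
   q2   q2  q2  q3 
   q3   q3  q3  q4 
   q4   q4  q4  q5 
 * q5   q5  q5  q6 
   q6   q6  q6  q3 
(> = start, * = accepting)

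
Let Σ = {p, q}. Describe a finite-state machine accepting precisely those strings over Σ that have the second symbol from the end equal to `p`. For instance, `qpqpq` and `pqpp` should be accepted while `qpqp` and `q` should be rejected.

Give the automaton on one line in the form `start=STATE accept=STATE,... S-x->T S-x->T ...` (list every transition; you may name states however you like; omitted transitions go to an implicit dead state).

start=s0 accept=s3,s4 s0-p->s1 s0-q->s2 s1-p->s3 s1-q->s4 s2-p->s5 s2-q->s6 s3-p->s3 s3-q->s4 s4-p->s5 s4-q->s6 s5-p->s3 s5-q->s4 s6-p->s5 s6-q->s6

A DFA must remember the last 2 symbols (since which symbol is second-to-last isn't known until the input ends). Use one state per possible window of the last ≤2 symbols; accept from those whose window starts with `p`.
A 7-state machine:
        p   q  
>  s0   s1  s2 
   s1   s3  s4 
   s2   s5  s6 
 * s3   s3  s4 
 * s4   s5  s6 
   s5   s3  s4 
   s6   s5  s6 
(> = start, * = accepting)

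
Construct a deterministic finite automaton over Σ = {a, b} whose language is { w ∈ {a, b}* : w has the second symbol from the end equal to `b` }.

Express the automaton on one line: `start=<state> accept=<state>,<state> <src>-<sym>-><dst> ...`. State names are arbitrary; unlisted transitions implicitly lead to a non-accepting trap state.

start=q0 accept=q5,q6 q0-a->q1 q0-b->q2 q1-a->q3 q1-b->q4 q2-a->q5 q2-b->q6 q3-a->q3 q3-b->q4 q4-a->q5 q4-b->q6 q5-a->q3 q5-b->q4 q6-a->q5 q6-b->q6

Because acceptance depends on a position counted from the end, the machine has to buffer the most recent 2 symbols. Make each state the string of the last up-to-2 symbols read; on input `x` shift the window left and append `x`. Accept when the buffered window has length 2 and begins with `b`.
        a   b  
>  q0   q1  q2 
   q1   q3  q4 
   q2   q5  q6 
   q3   q3  q4 
   q4   q5  q6 
 * q5   q3  q4 
 * q6   q5  q6 
(> = start, * = accepting)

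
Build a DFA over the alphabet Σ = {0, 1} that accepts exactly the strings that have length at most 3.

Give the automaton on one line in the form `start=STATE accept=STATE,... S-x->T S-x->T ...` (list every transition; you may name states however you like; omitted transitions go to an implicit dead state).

start=q0 accept=q0,q1,q2,q3 q0-0->q1 q0-1->q1 q1-0->q2 q1-1->q2 q2-0->q3 q2-1->q3 q3-0->q4 q3-1->q4 q4-0->q4 q4-1->q4

Count input length up to 4: every symbol moves from q0 toward q4, which means 'more than 3' and absorbs. Accept from {q0, q1, q2, q3}.
With 5 states:
        0   1  
>* q0   q1  q1 
 * q1   q2  q2 
 * q2   q3  q3 
 * q3   q4  q4 
   q4   q4  q4 
(> = start, * = accepting)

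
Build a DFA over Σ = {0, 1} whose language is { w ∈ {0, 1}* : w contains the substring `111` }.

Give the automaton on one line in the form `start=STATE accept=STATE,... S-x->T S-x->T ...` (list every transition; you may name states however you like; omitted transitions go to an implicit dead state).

start=q0 accept=q3 q0-0->q0 q0-1->q1 q1-0->q0 q1-1->q2 q2-0->q0 q2-1->q3 q3-0->q3 q3-1->q3

States q0..q2 record the length of the longest prefix of `111` that matches the current input suffix. Reaching q3 means `111` has been seen, and we stay there forever. Accept from q3.
        0   1  
>  q0   q0  q1 
   q1   q0  q2 
   q2   q0  q3 
 * q3   q3  q3 
(> = start, * = accepting)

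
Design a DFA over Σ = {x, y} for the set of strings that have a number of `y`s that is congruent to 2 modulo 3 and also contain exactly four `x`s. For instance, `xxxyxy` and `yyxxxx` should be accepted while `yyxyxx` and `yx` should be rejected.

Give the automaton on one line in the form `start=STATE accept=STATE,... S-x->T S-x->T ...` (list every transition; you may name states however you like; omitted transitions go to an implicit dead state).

start=A accept=Q A-x->B A-y->C B-x->D B-y->E C-x->E C-y->F D-x->G D-y->H E-x->H E-y->I F-x->I F-y->A G-x->J G-y->K H-x->K H-y->L I-x->L I-y->B J-x->M J-y->N K-x->N K-y->O L-x->O L-y->D M-x->M M-y->P N-x->P N-y->Q O-x->Q O-y->G P-x->P P-y->R Q-x->R Q-y->J R-x->R R-y->M

Handle the two conditions separately and then intersect. The first has 3 states tracking the count of `y`s modulo 3; the second has 6 states tracking the count of `x`s, saturating at 5. A product state is a pair (one from each), accepting exactly when both do.
An 18-state machine:
       x  y 
>  A   B  C 
   B   D  E 
   C   E  F 
   D   G  H 
   E   H  I 
   F   I  A 
   G   J  K 
   H   K  L 
   I   L  B 
   J   M  N 
   K   N  O 
   L   O  D 
   M   M  P 
   N   P  Q 
   O   Q  G 
   P   P  R 
 * Q   R  J 
   R   R  M 
(> = start, * = accepting)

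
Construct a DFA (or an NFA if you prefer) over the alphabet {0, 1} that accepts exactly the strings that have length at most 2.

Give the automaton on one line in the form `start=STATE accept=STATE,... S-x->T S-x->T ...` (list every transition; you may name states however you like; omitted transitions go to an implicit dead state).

Count input length up to 3: every symbol moves from S0 toward S3, which means 'more than 2' and absorbs. Accept from {S0, S1, S2}.
        0   1  
>* S0   S1  S1 
 * S1   S2  S2 
 * S2   S3  S3 
   S3   S3  S3 
(> = start, * = accepting)

start=S0 accept=S0,S1,S2 S0-0->S1 S0-1->S1 S1-0->S2 S1-1->S2 S2-0->S3 S2-1->S3 S3-0->S3 S3-1->S3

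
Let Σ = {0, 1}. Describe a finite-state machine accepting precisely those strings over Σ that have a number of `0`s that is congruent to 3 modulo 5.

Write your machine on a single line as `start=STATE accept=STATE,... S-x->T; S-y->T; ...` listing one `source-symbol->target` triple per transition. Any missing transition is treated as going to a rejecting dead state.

start=q0; accept=q3; q0-0->q1; q0-1->q0; q1-0->q2; q1-1->q1; q2-0->q3; q2-1->q2; q3-0->q4; q3-1->q3; q4-0->q0; q4-1->q4

Keep the running count of `0`s modulo 5: each `0` advances along the cycle q0 → q1 → q2 → q3 → q4 → q0 while other symbols loop. Accept at q3.
5 states suffice.
        0   1  
>  q0   q1  q0 
   q1   q2  q1 
   q2   q3  q2 
 * q3   q4  q3 
   q4   q0  q4 
(> = start, * = accepting)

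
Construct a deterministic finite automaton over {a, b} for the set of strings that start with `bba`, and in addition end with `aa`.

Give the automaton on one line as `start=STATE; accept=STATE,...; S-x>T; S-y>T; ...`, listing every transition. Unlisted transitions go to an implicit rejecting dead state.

Handle the two conditions separately and then intersect. One (5 states) tracks whether the input so far still matches the prefix `bba`; the other (3 states) tracks how much of the suffix `aa` has currently been matched. Each combined state is a pair, one component from each; accept when both components accept. Minimizing collapses redundant product states.
7 states suffice.
        a   b  
>  q0   q1  q2 
   q1   q1  q1 
   q2   q1  q3 
   q3   q4  q1 
   q4   q5  q6 
 * q5   q5  q6 
   q6   q4  q6 
(> = start, * = accepting)

start=q0; accept=q5; q0-a>q1; q0-b>q2; q1-a>q1; q1-b>q1; q2-a>q1; q2-b>q3; q3-a>q4; q3-b>q1; q4-a>q5; q4-b>q6; q5-a>q5; q5-b>q6; q6-a>q4; q6-b>q6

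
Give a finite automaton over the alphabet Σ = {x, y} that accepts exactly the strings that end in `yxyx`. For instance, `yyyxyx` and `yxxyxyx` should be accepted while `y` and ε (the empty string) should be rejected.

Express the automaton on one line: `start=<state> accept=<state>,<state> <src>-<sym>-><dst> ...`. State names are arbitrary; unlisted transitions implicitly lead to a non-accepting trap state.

Let each state record the length of the longest suffix of the input read so far that is also a prefix of `yxyx`. q1 means the last symbol is `y`; q2 means the last 2 symbols are `yx`; q3 means the last 3 symbols are `yxy`; q4 means the last 4 symbols are `yxyx`. Accept only at q4, where the string currently ends in `yxyx`.
        x   y  
>  q0   q0  q1 
   q1   q2  q1 
   q2   q0  q3 
   q3   q4  q1 
 * q4   q0  q3 
(> = start, * = accepting)

start=q0 accept=q4 q0-x->q0 q0-y->q1 q1-x->q2 q1-y->q1 q2-x->q0 q2-y->q3 q3-x->q4 q3-y->q1 q4-x->q0 q4-y->q3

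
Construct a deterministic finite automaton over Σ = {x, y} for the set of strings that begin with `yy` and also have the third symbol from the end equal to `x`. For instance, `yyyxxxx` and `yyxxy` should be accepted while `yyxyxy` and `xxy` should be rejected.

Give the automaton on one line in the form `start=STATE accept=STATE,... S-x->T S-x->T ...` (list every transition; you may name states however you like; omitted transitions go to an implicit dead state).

Run two small machines in parallel and take their product. One (4 states) tracks whether the input so far still matches the prefix `yy`; the other (15 states) tracks the last 3 symbols read. Each combined state is a pair, one component from each; accept when both components accept. Minimizing collapses redundant product states.
11 states suffice.
          x    y  
>  S0     S1   S2 
   S1     S1   S1 
   S2     S1   S3 
   S3     S4   S3 
   S4     S5   S6 
   S5     S7   S8 
   S6     S9  S10 
 * S7     S7   S8 
 * S8     S9  S10 
 * S9     S5   S6 
 * S10    S4   S3 
(> = start, * = accepting)

start=S0 accept=S7,S8,S9,S10 S0-x->S1 S0-y->S2 S1-x->S1 S1-y->S1 S2-x->S1 S2-y->S3 S3-x->S4 S3-y->S3 S4-x->S5 S4-y->S6 S5-x->S7 S5-y->S8 S6-x->S9 S6-y->S10 S7-x->S7 S7-y->S8 S8-x->S9 S8-y->S10 S9-x->S5 S9-y->S6 S10-x->S4 S10-y->S3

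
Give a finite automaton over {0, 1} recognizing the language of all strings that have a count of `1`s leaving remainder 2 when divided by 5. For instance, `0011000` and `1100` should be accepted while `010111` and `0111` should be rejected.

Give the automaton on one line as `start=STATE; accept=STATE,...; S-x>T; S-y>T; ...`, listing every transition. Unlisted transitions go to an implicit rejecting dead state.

start=q0; accept=q2; q0-0>q0; q0-1>q1; q1-0>q1; q1-1>q2; q2-0>q2; q2-1>q3; q3-0>q3; q3-1>q4; q4-0>q4; q4-1>q0

The only thing that matters is how many `1`s have appeared, reduced mod 5. Use one state per residue: q0 for 0, …, q4 for 4. Reading `1` moves to the next residue; anything else stays put. q2 is accepting.
5 states suffice.
        0   1  
>  q0   q0  q1 
   q1   q1  q2 
 * q2   q2  q3 
   q3   q3  q4 
   q4   q4  q0 
(> = start, * = accepting)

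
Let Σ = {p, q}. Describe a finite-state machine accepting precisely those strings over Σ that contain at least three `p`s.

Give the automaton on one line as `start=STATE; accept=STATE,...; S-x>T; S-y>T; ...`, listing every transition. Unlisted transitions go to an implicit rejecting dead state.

Count `p`s, saturating at 4: states A through D mean 0 through 3 `p`s seen; E means more than 3. Each `p` increments (capped at E); other symbols loop. Accept from {D, E}.
A 5-state machine:
       p  q 
>  A   B  A 
   B   C  B 
   C   D  C 
 * D   E  D 
 * E   E  E 
(> = start, * = accepting)

start=A; accept=D,E; A-p>B; A-q>A; B-p>C; B-q>B; C-p>D; C-q>C; D-p>E; D-q>D; E-p>E; E-q>E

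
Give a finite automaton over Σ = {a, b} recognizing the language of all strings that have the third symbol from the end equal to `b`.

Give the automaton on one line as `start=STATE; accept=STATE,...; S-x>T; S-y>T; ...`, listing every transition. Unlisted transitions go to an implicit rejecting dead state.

A DFA must remember the last 3 symbols (since which symbol is third-to-last isn't known until the input ends). Use one state per possible window of the last ≤3 symbols; accept from those whose window starts with `b`.
With 15 states:
          a    b  
>  s0     s1   s2 
   s1     s3   s4 
   s2     s5   s6 
   s3     s7   s8 
   s4     s9  s10 
   s5    s11  s12 
   s6    s13  s14 
   s7     s7   s8 
   s8     s9  s10 
   s9    s11  s12 
   s10   s13  s14 
 * s11    s7   s8 
 * s12    s9  s10 
 * s13   s11  s12 
 * s14   s13  s14 
(> = start, * = accepting)

start=s0; accept=s11,s12,s13,s14; s0-a>s1; s0-b>s2; s1-a>s3; s1-b>s4; s2-a>s5; s2-b>s6; s3-a>s7; s3-b>s8; s4-a>s9; s4-b>s10; s5-a>s11; s5-b>s12; s6-a>s13; s6-b>s14; s7-a>s7; s7-b>s8; s8-a>s9; s8-b>s10; s9-a>s11; s9-b>s12; s10-a>s13; s10-b>s14; s11-a>s7; s11-b>s8; s12-a>s9; s12-b>s10; s13-a>s11; s13-b>s12; s14-a>s13; s14-b>s14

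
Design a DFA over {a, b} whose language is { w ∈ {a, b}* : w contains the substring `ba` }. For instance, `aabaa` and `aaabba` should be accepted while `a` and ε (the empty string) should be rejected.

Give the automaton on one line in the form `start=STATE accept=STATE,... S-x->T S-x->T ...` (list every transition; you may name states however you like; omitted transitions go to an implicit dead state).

start=s0 accept=s2 s0-a->s0 s0-b->s1 s1-a->s2 s1-b->s1 s2-a->s2 s2-b->s2

States s0..s1 record the length of the longest prefix of `ba` that matches the current input suffix. Reaching s2 means `ba` has been seen, and we stay there forever. Accept from s2.
A 3-state machine:
        a   b  
>  s0   s0  s1 
   s1   s2  s1 
 * s2   s2  s2 
(> = start, * = accepting)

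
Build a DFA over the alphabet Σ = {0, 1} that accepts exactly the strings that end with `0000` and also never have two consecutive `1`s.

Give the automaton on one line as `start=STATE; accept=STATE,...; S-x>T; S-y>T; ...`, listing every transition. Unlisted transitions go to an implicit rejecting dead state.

start=s0; accept=s6; s0-0>s1; s0-1>s2; s1-0>s3; s1-1>s2; s2-0>s1; s2-1>s4; s3-0>s5; s3-1>s2; s4-0>s4; s4-1>s4; s5-0>s6; s5-1>s2; s6-0>s6; s6-1>s2

Run two small machines in parallel and take their product. The first has 5 states tracking how much of the suffix `0000` has currently been matched; the second has 3 states tracking partial matches of the forbidden pattern `11`. A product state is a pair (one from each), accepting exactly when both do. Minimizing collapses redundant product states.
With 7 states:
        0   1  
>  s0   s1  s2 
   s1   s3  s2 
   s2   s1  s4 
   s3   s5  s2 
   s4   s4  s4 
   s5   s6  s2 
 * s6   s6  s2 
(> = start, * = accepting)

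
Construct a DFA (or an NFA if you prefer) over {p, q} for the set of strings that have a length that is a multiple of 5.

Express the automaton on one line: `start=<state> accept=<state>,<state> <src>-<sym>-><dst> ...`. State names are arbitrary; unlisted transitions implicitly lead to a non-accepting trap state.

Only the length mod 5 matters, so use a 5-cycle: from any state, every input symbol moves to the next state, wrapping s4 back to s0. Mark s0 accepting.
5 states suffice.
        p   q  
>* s0   s1  s1 
   s1   s2  s2 
   s2   s3  s3 
   s3   s4  s4 
   s4   s0  s0 
(> = start, * = accepting)

start=s0 accept=s0 s0-p->s1 s0-q->s1 s1-p->s2 s1-q->s2 s2-p->s3 s2-q->s3 s3-p->s4 s3-q->s4 s4-p->s0 s4-q->s0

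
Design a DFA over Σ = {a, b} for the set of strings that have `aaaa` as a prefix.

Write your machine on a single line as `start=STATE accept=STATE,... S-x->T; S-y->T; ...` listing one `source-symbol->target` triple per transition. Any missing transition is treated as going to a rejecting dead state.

Walk along `aaaa` while the input agrees: from s0 take `a` to s1, and so on. Any deviation drops to the rejecting sink s5. Once s4 is reached the prefix is confirmed and every continuation is accepted.
6 states suffice.
        a   b  
>  s0   s1  s5 
   s1   s2  s5 
   s2   s3  s5 
   s3   s4  s5 
 * s4   s4  s4 
   s5   s5  s5 
(> = start, * = accepting)

start=s0; accept=s4; s0-a->s1; s0-b->s5; s1-a->s2; s1-b->s5; s2-a->s3; s2-b->s5; s3-a->s4; s3-b->s5; s4-a->s4; s4-b->s4; s5-a->s5; s5-b->s5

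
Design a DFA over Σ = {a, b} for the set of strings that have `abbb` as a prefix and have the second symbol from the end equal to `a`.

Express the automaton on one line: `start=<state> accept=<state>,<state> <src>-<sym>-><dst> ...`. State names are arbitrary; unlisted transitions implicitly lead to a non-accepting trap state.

start=S0 accept=S11,S12 S0-a->S1 S0-b->S2 S1-a->S3 S1-b->S4 S2-a->S5 S2-b->S6 S3-a->S3 S3-b->S7 S4-a->S5 S4-b->S8 S5-a->S3 S5-b->S7 S6-a->S5 S6-b->S6 S7-a->S5 S7-b->S6 S8-a->S5 S8-b->S9 S9-a->S10 S9-b->S9 S10-a->S11 S10-b->S12 S11-a->S11 S11-b->S12 S12-a->S10 S12-b->S9

Build one automaton per condition and run them in lockstep. The first has 6 states tracking whether the input so far still matches the prefix `abbb`; the second has 7 states tracking the last 2 symbols read. A product state is a pair (one from each), accepting exactly when both do.
A 13-state machine:
          a    b  
>  S0     S1   S2 
   S1     S3   S4 
   S2     S5   S6 
   S3     S3   S7 
   S4     S5   S8 
   S5     S3   S7 
   S6     S5   S6 
   S7     S5   S6 
   S8     S5   S9 
   S9    S10   S9 
   S10   S11  S12 
 * S11   S11  S12 
 * S12   S10   S9 
(> = start, * = accepting)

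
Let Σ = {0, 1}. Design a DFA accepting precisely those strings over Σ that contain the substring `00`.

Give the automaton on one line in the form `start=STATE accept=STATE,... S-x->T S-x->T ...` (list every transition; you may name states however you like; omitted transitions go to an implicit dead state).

Track how much of `00` has been matched so far: state s0 is no progress, s2 is the absorbing accept state reached once `00` has occurred. Intermediate states record partial matches; on a mismatch, fall back to the longest reusable overlap.
        0   1  
>  s0   s1  s0 
   s1   s2  s0 
 * s2   s2  s2 
(> = start, * = accepting)

start=s0 accept=s2 s0-0->s1 s0-1->s0 s1-0->s2 s1-1->s0 s2-0->s2 s2-1->s2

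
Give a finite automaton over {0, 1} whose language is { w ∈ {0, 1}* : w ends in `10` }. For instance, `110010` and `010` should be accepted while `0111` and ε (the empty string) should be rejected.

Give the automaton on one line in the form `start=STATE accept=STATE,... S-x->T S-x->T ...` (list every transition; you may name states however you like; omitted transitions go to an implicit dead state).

Let each state record the length of the longest suffix of the input read so far that is also a prefix of `10`. q1 means the last symbol is `1`; q2 means the last 2 symbols are `10`. Accept only at q2, where the string currently ends in `10`.
A 3-state machine:
        0   1  
>  q0   q0  q1 
   q1   q2  q1 
 * q2   q0  q1 
(> = start, * = accepting)

start=q0 accept=q2 q0-0->q0 q0-1->q1 q1-0->q2 q1-1->q1 q2-0->q0 q2-1->q1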